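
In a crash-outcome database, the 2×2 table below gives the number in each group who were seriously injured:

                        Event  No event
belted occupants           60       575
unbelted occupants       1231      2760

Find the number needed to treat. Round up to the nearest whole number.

risk, belted occupants = 60/635 = 0.094488
risk, unbelted occupants = 1231/3991 = 0.308444
absolute risk difference = 0.213956
1 / 0.213956 = 4.674 → round up → 5

NNT ≈ 5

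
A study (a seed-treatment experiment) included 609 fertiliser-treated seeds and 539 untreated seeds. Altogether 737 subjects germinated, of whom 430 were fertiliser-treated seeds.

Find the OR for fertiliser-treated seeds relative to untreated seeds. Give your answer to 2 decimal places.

OR: 1.82

fertiliser-treated seeds without the outcome: 609 − 430 = 179
untreated seeds with the outcome: 737 − 430 = 307
untreated seeds without the outcome: 539 − 307 = 232
odds, fertiliser-treated seeds = 430/179 = 2.4022
odds, untreated seeds = 307/232 = 1.3233
OR = 2.4022 / 1.3233 = 1.82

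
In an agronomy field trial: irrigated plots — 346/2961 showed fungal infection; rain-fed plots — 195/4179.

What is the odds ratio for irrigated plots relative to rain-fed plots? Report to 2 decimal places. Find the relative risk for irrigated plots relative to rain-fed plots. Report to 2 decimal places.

OR = (346 × 3984) / (2615 × 195) = 1378464/509925 ≈ 2.70
risk, irrigated plots = 346/2961 = 0.11685
risk, rain-fed plots = 195/4179 = 0.04666
RR = 0.11685 / 0.04666 = 2.50

OR = 2.70; RR = 2.50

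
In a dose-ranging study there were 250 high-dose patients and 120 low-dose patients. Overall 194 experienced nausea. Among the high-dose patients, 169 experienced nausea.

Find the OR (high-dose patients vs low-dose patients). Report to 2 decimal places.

high-dose patients without the outcome: 250 − 169 = 81
low-dose patients with the outcome: 194 − 169 = 25
low-dose patients without the outcome: 120 − 25 = 95
odds, high-dose patients = 169/81 = 2.0864
odds, low-dose patients = 25/95 = 0.2632
OR = 2.0864 / 0.2632 = 7.93

OR: 7.93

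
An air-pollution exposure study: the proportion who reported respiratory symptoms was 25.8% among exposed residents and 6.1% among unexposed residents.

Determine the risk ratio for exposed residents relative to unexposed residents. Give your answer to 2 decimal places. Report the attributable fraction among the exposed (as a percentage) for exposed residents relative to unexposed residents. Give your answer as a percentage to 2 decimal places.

RR = 0.2580 / 0.0610 = 4.23
AR% = (0.2580 − 0.0610) / 0.2580 = 0.7636 → 76.36%

RR = 4.23; AR% = 76.36%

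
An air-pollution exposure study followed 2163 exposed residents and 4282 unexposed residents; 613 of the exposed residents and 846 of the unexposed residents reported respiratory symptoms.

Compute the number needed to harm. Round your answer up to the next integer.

12

risk, exposed residents = 613/2163 = 0.283403
risk, unexposed residents = 846/4282 = 0.197571
absolute risk difference = 0.085831
1 / 0.085831 = 11.651 → round up → 12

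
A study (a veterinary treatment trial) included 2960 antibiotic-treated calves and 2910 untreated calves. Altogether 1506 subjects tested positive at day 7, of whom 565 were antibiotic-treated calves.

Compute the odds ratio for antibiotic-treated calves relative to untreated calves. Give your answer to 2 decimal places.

antibiotic-treated calves without the outcome: 2960 − 565 = 2395
untreated calves with the outcome: 1506 − 565 = 941
untreated calves without the outcome: 2910 − 941 = 1969
OR = (565 × 1969) / (2395 × 941) = 1112485/2253695 ≈ 0.49

OR: 0.49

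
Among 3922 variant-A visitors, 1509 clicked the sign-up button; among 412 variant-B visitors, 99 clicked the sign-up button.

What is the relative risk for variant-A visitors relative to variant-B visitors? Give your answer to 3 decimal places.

risk, variant-A visitors = 1509/3922 = 0.3848
risk, variant-B visitors = 99/412 = 0.2403
RR = 0.3848 / 0.2403 = 1.601

1.601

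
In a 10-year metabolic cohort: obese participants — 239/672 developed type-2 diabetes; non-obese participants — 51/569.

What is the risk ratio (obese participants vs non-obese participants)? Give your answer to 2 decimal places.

RR: 3.97

risk, obese participants = 239/672 = 0.3557
risk, non-obese participants = 51/569 = 0.0896
RR = 0.3557 / 0.0896 = 3.97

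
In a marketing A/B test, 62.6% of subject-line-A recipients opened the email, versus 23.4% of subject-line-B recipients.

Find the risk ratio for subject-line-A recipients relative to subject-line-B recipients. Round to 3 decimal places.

RR = 0.6260 / 0.2340 = 2.675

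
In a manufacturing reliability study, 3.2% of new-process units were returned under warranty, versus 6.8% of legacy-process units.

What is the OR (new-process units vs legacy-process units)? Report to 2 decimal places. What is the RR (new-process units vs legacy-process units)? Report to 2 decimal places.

OR = 0.45; RR = 0.47

odds, new-process units = 0.03200/0.96800 = 0.03306
odds, legacy-process units = 0.06800/0.93200 = 0.07296
OR = 0.03306 / 0.07296 = 0.45
RR = 0.03200 / 0.06800 = 0.47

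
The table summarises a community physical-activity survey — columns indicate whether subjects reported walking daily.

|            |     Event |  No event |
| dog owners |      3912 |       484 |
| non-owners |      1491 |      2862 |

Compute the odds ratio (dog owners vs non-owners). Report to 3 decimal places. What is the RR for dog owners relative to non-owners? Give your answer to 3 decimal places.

OR = 15.515; RR = 2.598

OR = (3912 × 2862) / (484 × 1491) = 11196144/721644 ≈ 15.515
risk, dog owners = 3912/4396 = 0.8899
risk, non-owners = 1491/4353 = 0.3425
RR = 0.8899 / 0.3425 = 2.598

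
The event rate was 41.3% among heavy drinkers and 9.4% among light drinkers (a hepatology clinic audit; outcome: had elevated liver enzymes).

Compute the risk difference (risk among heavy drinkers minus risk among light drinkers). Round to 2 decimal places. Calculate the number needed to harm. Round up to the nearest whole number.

RD = 0.32; NNH = 4

risk difference = 0.4130 − 0.0940 = 0.32
absolute risk difference = 0.319000
1 / 0.319000 = 3.135 → round up → 4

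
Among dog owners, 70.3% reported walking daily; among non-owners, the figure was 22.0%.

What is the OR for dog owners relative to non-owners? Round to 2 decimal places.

odds, dog owners = 0.7030/0.2970 = 2.3670
odds, non-owners = 0.2200/0.7800 = 0.2821
OR = 2.3670 / 0.2821 = 8.39

8.39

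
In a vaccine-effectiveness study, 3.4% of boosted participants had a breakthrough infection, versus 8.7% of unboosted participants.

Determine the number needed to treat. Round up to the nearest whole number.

absolute risk difference = 0.053000
1 / 0.053000 = 18.868 → round up → 19

19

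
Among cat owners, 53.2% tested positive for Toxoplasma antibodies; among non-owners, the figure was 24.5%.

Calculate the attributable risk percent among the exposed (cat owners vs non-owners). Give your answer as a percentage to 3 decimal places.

AR% = (0.5320 − 0.2450) / 0.5320 = 0.5395 → 53.947%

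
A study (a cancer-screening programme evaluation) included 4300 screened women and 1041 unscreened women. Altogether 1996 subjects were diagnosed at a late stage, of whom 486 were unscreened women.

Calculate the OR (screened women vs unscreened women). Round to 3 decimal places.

screened women with the outcome: 1996 − 486 = 1510
screened women without the outcome: 4300 − 1510 = 2790
unscreened women without the outcome: 1041 − 486 = 555
OR = (1510 × 555) / (2790 × 486) = 838050/1355940 ≈ 0.618

0.618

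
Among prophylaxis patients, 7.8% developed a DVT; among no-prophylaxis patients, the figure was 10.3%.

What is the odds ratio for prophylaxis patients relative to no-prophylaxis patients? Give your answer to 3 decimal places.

odds, prophylaxis patients = 0.0780/0.9220 = 0.0846
odds, no-prophylaxis patients = 0.1030/0.8970 = 0.1148
OR = 0.0846 / 0.1148 = 0.737

0.737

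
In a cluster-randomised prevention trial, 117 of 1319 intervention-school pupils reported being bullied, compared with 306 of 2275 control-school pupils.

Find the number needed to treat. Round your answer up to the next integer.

NNT ≈ 22

risk, intervention-school pupils = 117/1319 = 0.088704
risk, control-school pupils = 306/2275 = 0.134505
absolute risk difference = 0.045802
1 / 0.045802 = 21.833 → round up → 22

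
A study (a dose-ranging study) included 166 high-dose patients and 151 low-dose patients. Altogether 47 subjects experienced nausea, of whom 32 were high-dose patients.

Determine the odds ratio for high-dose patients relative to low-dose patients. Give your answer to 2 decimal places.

2.17

high-dose patients without the outcome: 166 − 32 = 134
low-dose patients with the outcome: 47 − 32 = 15
low-dose patients without the outcome: 151 − 15 = 136
OR = (32 × 136) / (134 × 15) = 4352/2010 ≈ 2.17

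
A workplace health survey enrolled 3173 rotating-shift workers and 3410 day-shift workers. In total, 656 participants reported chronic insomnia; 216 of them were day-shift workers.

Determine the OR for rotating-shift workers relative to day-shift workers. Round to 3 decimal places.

rotating-shift workers with the outcome: 656 − 216 = 440
rotating-shift workers without the outcome: 3173 − 440 = 2733
day-shift workers without the outcome: 3410 − 216 = 3194
OR = (440 × 3194) / (2733 × 216) = 1405360/590328 ≈ 2.381

OR ≈ 2.381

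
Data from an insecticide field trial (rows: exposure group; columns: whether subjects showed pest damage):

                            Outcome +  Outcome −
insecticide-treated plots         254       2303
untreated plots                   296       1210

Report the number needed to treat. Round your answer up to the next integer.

risk, insecticide-treated plots = 254/2557 = 0.099335
risk, untreated plots = 296/1506 = 0.196547
absolute risk difference = 0.097212
1 / 0.097212 = 10.287 → round up → 11

11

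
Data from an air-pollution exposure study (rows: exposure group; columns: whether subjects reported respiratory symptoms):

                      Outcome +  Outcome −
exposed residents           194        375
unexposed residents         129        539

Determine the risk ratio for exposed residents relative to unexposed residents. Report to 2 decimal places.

risk, exposed residents = 194/569 = 0.3409
risk, unexposed residents = 129/668 = 0.1931
RR = 0.3409 / 0.1931 = 1.77

RR: 1.77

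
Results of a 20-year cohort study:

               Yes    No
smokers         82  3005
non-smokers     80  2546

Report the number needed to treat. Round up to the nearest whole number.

risk, smokers = 82/3087 = 0.026563
risk, non-smokers = 80/2626 = 0.030465
absolute risk difference = 0.003902
1 / 0.003902 = 256.279 → round up → 257

257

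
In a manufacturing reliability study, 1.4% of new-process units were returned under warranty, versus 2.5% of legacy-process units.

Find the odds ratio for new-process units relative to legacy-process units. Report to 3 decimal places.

odds, new-process units = 0.01400/0.98600 = 0.01420
odds, legacy-process units = 0.02500/0.97500 = 0.02564
OR = 0.01420 / 0.02564 = 0.554

0.554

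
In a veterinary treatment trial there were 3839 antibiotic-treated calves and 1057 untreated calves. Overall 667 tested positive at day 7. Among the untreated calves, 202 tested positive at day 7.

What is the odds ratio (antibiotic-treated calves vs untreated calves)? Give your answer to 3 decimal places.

OR = 0.583

antibiotic-treated calves with the outcome: 667 − 202 = 465
antibiotic-treated calves without the outcome: 3839 − 465 = 3374
untreated calves without the outcome: 1057 − 202 = 855
odds, antibiotic-treated calves = 465/3374 = 0.1378
odds, untreated calves = 202/855 = 0.2363
OR = 0.1378 / 0.2363 = 0.583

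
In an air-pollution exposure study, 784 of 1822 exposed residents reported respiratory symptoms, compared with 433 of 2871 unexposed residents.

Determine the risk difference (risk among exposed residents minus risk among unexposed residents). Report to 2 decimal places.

0.28

risk, exposed residents = 784/1822 = 0.4303
risk, unexposed residents = 433/2871 = 0.1508
risk difference = 0.4303 − 0.1508 = 0.28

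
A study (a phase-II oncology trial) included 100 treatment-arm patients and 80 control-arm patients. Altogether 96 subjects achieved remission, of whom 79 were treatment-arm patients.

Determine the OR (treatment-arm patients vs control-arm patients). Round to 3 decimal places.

treatment-arm patients without the outcome: 100 − 79 = 21
control-arm patients with the outcome: 96 − 79 = 17
control-arm patients without the outcome: 80 − 17 = 63
OR = (79 × 63) / (21 × 17) = 4977/357 ≈ 13.941

OR: 13.941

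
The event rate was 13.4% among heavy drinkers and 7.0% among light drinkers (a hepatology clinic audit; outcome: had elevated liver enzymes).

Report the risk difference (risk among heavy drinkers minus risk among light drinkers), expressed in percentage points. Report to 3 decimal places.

risk difference = 0.1340 − 0.0700 = 0.0640 → 6.400 percentage points

RD = 6.400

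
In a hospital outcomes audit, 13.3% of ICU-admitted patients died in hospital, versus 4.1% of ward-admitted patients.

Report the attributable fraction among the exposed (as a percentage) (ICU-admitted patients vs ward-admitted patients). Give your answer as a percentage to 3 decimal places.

AR% = (0.13300 − 0.04100) / 0.13300 = 0.6917 → 69.173%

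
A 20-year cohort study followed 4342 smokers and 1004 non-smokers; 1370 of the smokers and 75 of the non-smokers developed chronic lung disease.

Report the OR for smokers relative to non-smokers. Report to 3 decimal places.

OR = (1370 × 929) / (2972 × 75) = 1272730/222900 ≈ 5.710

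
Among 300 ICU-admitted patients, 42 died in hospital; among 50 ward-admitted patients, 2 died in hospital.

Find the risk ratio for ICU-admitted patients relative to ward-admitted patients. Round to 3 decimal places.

risk, ICU-admitted patients = 42/300 = 0.14000
risk, ward-admitted patients = 2/50 = 0.04000
RR = 0.14000 / 0.04000 = 3.500

RR: 3.500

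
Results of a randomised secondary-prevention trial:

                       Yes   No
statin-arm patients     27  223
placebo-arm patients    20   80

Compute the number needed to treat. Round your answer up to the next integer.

risk, statin-arm patients = 27/250 = 0.108000
risk, placebo-arm patients = 20/100 = 0.200000
absolute risk difference = 0.092000
1 / 0.092000 = 10.870 → round up → 11

NNT = 11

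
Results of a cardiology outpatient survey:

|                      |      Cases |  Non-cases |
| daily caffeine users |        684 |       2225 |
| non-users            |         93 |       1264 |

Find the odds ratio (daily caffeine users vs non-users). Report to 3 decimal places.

OR = (684 × 1264) / (2225 × 93) = 864576/206925 ≈ 4.178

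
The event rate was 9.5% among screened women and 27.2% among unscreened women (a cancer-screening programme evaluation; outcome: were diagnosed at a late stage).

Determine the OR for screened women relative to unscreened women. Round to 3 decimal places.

0.281

odds, screened women = 0.0950/0.9050 = 0.1050
odds, unscreened women = 0.2720/0.7280 = 0.3736
OR = 0.1050 / 0.3736 = 0.281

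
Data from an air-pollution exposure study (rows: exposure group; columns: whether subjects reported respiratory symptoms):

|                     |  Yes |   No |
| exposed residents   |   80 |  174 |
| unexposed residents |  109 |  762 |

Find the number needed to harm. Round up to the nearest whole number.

risk, exposed residents = 80/254 = 0.314961
risk, unexposed residents = 109/871 = 0.125144
absolute risk difference = 0.189817
1 / 0.189817 = 5.268 → round up → 6

NNH ≈ 6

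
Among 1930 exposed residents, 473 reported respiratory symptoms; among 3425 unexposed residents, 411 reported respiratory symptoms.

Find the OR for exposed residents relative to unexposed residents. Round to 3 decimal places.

OR = (473 × 3014) / (1457 × 411) = 1425622/598827 ≈ 2.381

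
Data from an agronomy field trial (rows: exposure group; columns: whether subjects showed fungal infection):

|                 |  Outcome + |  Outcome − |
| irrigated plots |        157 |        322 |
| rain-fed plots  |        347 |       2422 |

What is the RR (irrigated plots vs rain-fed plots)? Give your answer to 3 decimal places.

risk, irrigated plots = 157/479 = 0.3278
risk, rain-fed plots = 347/2769 = 0.1253
RR = 0.3278 / 0.1253 = 2.616

RR ≈ 2.616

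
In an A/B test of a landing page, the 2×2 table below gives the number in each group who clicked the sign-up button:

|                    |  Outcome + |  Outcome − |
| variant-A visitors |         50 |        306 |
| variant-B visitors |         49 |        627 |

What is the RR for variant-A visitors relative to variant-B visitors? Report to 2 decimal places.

1.94

risk, variant-A visitors = 50/356 = 0.1404
risk, variant-B visitors = 49/676 = 0.0725
RR = 0.1404 / 0.0725 = 1.94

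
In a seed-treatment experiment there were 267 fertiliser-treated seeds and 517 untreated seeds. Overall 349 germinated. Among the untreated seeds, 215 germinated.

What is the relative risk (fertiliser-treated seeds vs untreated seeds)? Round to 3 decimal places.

fertiliser-treated seeds with the outcome: 349 − 215 = 134
fertiliser-treated seeds without the outcome: 267 − 134 = 133
untreated seeds without the outcome: 517 − 215 = 302
risk, fertiliser-treated seeds = 134/267 = 0.5019
risk, untreated seeds = 215/517 = 0.4159
RR = 0.5019 / 0.4159 = 1.207

1.207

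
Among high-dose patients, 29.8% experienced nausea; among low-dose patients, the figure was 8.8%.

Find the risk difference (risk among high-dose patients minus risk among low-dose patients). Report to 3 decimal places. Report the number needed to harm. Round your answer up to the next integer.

risk difference = 0.2980 − 0.0880 = 0.210
absolute risk difference = 0.210000
1 / 0.210000 = 4.762 → round up → 5

RD = 0.210; NNH = 5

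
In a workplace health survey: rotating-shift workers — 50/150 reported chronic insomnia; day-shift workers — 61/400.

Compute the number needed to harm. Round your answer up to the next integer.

risk, rotating-shift workers = 50/150 = 0.333333
risk, day-shift workers = 61/400 = 0.152500
absolute risk difference = 0.180833
1 / 0.180833 = 5.530 → round up → 6

NNH: 6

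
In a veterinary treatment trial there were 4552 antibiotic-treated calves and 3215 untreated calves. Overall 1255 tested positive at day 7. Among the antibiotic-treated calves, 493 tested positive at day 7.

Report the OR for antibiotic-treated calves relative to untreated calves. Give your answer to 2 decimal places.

OR = 0.39

antibiotic-treated calves without the outcome: 4552 − 493 = 4059
untreated calves with the outcome: 1255 − 493 = 762
untreated calves without the outcome: 3215 − 762 = 2453
OR = (493 × 2453) / (4059 × 762) = 1209329/3092958 ≈ 0.39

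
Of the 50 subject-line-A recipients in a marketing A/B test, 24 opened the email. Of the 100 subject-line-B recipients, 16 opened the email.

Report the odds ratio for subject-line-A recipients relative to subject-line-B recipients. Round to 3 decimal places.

OR = (24 × 84) / (26 × 16) = 2016/416 ≈ 4.846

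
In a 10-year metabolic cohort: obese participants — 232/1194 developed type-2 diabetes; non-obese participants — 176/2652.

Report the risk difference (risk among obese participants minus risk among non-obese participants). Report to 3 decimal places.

0.128

risk, obese participants = 232/1194 = 0.1943
risk, non-obese participants = 176/2652 = 0.0664
risk difference = 0.1943 − 0.0664 = 0.128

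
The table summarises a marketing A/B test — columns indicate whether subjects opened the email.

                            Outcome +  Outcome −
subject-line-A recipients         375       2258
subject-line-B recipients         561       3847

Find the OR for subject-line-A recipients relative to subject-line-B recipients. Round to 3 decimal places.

OR = (375 × 3847) / (2258 × 561) = 1442625/1266738 ≈ 1.139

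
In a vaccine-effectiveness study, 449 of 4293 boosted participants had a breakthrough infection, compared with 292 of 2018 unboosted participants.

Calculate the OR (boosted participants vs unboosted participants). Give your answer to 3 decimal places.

odds, boosted participants = 449/3844 = 0.1168
odds, unboosted participants = 292/1726 = 0.1692
OR = 0.1168 / 0.1692 = 0.690

OR: 0.690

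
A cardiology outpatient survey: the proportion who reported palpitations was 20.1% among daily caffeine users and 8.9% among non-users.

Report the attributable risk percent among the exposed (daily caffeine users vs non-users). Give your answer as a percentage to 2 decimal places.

AR% = (0.2010 − 0.0890) / 0.2010 = 0.5572 → 55.72%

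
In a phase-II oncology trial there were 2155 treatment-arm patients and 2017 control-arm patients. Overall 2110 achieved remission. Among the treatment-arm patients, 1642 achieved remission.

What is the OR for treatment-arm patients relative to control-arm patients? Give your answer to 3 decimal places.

10.594

treatment-arm patients without the outcome: 2155 − 1642 = 513
control-arm patients with the outcome: 2110 − 1642 = 468
control-arm patients without the outcome: 2017 − 468 = 1549
OR = (1642 × 1549) / (513 × 468) = 2543458/240084 ≈ 10.594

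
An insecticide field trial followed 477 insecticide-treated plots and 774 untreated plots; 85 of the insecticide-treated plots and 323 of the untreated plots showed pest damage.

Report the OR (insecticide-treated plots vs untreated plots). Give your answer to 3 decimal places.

OR = (85 × 451) / (392 × 323) = 38335/126616 ≈ 0.303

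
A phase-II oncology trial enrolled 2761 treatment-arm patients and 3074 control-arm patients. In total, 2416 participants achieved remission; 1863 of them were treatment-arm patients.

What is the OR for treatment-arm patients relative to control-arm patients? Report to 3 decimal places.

treatment-arm patients without the outcome: 2761 − 1863 = 898
control-arm patients with the outcome: 2416 − 1863 = 553
control-arm patients without the outcome: 3074 − 553 = 2521
OR = (1863 × 2521) / (898 × 553) = 4696623/496594 ≈ 9.458

9.458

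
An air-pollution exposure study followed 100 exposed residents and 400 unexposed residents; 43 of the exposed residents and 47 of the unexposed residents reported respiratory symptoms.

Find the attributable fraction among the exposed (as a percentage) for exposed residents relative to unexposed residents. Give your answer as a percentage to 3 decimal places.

risk, exposed residents = 43/100 = 0.4300
risk, unexposed residents = 47/400 = 0.1175
AR% = (0.4300 − 0.1175) / 0.4300 = 0.7267 → 72.674%

72.674%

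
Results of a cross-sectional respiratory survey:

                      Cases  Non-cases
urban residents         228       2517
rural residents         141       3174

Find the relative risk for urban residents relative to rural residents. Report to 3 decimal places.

RR ≈ 1.953

risk, urban residents = 228/2745 = 0.08306
risk, rural residents = 141/3315 = 0.04253
RR = 0.08306 / 0.04253 = 1.953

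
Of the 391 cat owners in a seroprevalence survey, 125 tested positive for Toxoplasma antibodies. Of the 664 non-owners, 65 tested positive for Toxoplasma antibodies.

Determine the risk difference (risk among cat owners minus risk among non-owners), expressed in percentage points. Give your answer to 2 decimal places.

22.18

risk, cat owners = 125/391 = 0.3197
risk, non-owners = 65/664 = 0.0979
risk difference = 0.3197 − 0.0979 = 0.2218 → 22.18 percentage points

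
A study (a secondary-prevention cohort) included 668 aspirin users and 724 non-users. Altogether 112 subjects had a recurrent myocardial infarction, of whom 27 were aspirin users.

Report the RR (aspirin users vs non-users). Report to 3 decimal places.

RR: 0.344

aspirin users without the outcome: 668 − 27 = 641
non-users with the outcome: 112 − 27 = 85
non-users without the outcome: 724 − 85 = 639
risk, aspirin users = 27/668 = 0.04042
risk, non-users = 85/724 = 0.11740
RR = 0.04042 / 0.11740 = 0.344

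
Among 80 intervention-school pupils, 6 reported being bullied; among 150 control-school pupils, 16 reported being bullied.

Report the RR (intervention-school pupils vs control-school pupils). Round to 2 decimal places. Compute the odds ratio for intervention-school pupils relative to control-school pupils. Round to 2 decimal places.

risk, intervention-school pupils = 6/80 = 0.0750
risk, control-school pupils = 16/150 = 0.1067
RR = 0.0750 / 0.1067 = 0.70
OR = (6 × 134) / (74 × 16) = 804/1184 ≈ 0.68

RR = 0.70; OR = 0.68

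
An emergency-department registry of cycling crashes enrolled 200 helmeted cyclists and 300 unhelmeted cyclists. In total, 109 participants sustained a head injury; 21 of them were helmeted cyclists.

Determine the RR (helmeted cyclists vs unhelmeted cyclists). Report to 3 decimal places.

helmeted cyclists without the outcome: 200 − 21 = 179
unhelmeted cyclists with the outcome: 109 − 21 = 88
unhelmeted cyclists without the outcome: 300 − 88 = 212
risk, helmeted cyclists = 21/200 = 0.1050
risk, unhelmeted cyclists = 88/300 = 0.2933
RR = 0.1050 / 0.2933 = 0.358

RR ≈ 0.358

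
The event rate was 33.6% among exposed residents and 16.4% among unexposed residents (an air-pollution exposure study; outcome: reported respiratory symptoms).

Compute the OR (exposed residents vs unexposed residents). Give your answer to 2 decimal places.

OR = 2.58

odds, exposed residents = 0.3360/0.6640 = 0.5060
odds, unexposed residents = 0.1640/0.8360 = 0.1962
OR = 0.5060 / 0.1962 = 2.58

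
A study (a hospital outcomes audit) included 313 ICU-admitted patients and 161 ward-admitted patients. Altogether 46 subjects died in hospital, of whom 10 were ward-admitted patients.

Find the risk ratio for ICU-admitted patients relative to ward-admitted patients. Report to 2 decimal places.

ICU-admitted patients with the outcome: 46 − 10 = 36
ICU-admitted patients without the outcome: 313 − 36 = 277
ward-admitted patients without the outcome: 161 − 10 = 151
risk, ICU-admitted patients = 36/313 = 0.1150
risk, ward-admitted patients = 10/161 = 0.0621
RR = 0.1150 / 0.0621 = 1.85

1.85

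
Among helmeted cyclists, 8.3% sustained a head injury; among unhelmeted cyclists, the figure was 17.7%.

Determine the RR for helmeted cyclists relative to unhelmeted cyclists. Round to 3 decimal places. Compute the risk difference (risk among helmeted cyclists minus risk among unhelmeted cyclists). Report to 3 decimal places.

RR = 0.469; RD = -0.094

RR = 0.0830 / 0.1770 = 0.469
risk difference = 0.0830 − 0.1770 = -0.094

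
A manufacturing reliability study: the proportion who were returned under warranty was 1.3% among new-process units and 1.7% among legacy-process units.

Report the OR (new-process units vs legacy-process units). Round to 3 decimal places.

0.762

odds, new-process units = 0.01300/0.98700 = 0.01317
odds, legacy-process units = 0.01700/0.98300 = 0.01729
OR = 0.01317 / 0.01729 = 0.762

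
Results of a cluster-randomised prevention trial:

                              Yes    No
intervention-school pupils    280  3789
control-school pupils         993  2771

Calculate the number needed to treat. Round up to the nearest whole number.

6

risk, intervention-school pupils = 280/4069 = 0.068813
risk, control-school pupils = 993/3764 = 0.263815
absolute risk difference = 0.195002
1 / 0.195002 = 5.128 → round up → 6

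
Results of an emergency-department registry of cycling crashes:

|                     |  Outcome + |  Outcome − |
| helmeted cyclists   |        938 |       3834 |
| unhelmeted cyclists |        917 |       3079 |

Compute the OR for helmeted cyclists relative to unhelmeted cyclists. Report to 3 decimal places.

OR = (938 × 3079) / (3834 × 917) = 2888102/3515778 ≈ 0.821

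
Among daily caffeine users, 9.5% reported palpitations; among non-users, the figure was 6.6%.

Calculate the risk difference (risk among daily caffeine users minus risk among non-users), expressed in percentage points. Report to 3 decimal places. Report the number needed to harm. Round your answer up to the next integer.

RD = 2.900; NNH = 35

risk difference = 0.0950 − 0.0660 = 0.0290 → 2.900 percentage points
absolute risk difference = 0.029000
1 / 0.029000 = 34.483 → round up → 35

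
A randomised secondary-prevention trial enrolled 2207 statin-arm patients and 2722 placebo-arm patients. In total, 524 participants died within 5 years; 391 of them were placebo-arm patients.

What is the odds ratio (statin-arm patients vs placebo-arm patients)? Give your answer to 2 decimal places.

statin-arm patients with the outcome: 524 − 391 = 133
statin-arm patients without the outcome: 2207 − 133 = 2074
placebo-arm patients without the outcome: 2722 − 391 = 2331
odds, statin-arm patients = 133/2074 = 0.0641
odds, placebo-arm patients = 391/2331 = 0.1677
OR = 0.0641 / 0.1677 = 0.38

0.38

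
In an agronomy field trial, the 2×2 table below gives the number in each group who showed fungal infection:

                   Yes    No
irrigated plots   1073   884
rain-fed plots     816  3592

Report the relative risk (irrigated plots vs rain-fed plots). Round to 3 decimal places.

RR: 2.962

risk, irrigated plots = 1073/1957 = 0.5483
risk, rain-fed plots = 816/4408 = 0.1851
RR = 0.5483 / 0.1851 = 2.962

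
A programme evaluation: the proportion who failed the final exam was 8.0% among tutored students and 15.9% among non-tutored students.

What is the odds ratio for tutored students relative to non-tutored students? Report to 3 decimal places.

odds, tutored students = 0.0800/0.9200 = 0.0870
odds, non-tutored students = 0.1590/0.8410 = 0.1891
OR = 0.0870 / 0.1891 = 0.460

0.460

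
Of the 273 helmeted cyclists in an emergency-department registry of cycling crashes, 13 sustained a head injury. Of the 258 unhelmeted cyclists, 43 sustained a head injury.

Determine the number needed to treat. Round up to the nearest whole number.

risk, helmeted cyclists = 13/273 = 0.047619
risk, unhelmeted cyclists = 43/258 = 0.166667
absolute risk difference = 0.119048
1 / 0.119048 = 8.400 → round up → 9

NNT ≈ 9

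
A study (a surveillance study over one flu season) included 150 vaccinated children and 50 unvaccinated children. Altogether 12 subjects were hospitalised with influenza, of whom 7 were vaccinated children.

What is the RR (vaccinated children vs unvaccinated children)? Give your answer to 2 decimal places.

RR: 0.47

vaccinated children without the outcome: 150 − 7 = 143
unvaccinated children with the outcome: 12 − 7 = 5
unvaccinated children without the outcome: 50 − 5 = 45
risk, vaccinated children = 7/150 = 0.04667
risk, unvaccinated children = 5/50 = 0.10000
RR = 0.04667 / 0.10000 = 0.47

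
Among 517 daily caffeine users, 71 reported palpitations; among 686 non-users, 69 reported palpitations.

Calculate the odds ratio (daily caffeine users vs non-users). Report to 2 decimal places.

odds, daily caffeine users = 71/446 = 0.1592
odds, non-users = 69/617 = 0.1118
OR = 0.1592 / 0.1118 = 1.42

OR: 1.42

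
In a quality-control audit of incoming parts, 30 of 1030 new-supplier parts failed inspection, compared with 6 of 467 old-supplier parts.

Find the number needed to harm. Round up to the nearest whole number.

risk, new-supplier parts = 30/1030 = 0.029126
risk, old-supplier parts = 6/467 = 0.012848
absolute risk difference = 0.016278
1 / 0.016278 = 61.433 → round up → 62

NNH = 62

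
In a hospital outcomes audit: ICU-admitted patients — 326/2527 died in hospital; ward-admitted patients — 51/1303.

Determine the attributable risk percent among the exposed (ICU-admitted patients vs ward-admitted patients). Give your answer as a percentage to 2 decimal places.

risk, ICU-admitted patients = 326/2527 = 0.12901
risk, ward-admitted patients = 51/1303 = 0.03914
AR% = (0.12901 − 0.03914) / 0.12901 = 0.6966 → 69.66%

AR%: 69.66%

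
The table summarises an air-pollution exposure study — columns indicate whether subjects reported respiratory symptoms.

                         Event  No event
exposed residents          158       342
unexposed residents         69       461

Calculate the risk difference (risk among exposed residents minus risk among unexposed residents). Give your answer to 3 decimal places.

risk, exposed residents = 158/500 = 0.3160
risk, unexposed residents = 69/530 = 0.1302
risk difference = 0.3160 − 0.1302 = 0.186

0.186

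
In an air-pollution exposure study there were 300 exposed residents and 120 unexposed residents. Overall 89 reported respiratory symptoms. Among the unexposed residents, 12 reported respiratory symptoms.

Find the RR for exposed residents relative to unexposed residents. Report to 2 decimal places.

exposed residents with the outcome: 89 − 12 = 77
exposed residents without the outcome: 300 − 77 = 223
unexposed residents without the outcome: 120 − 12 = 108
risk, exposed residents = 77/300 = 0.2567
risk, unexposed residents = 12/120 = 0.1000
RR = 0.2567 / 0.1000 = 2.57

RR = 2.57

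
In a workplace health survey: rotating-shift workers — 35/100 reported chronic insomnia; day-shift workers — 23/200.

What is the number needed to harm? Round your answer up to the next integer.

NNH = 5

risk, rotating-shift workers = 35/100 = 0.350000
risk, day-shift workers = 23/200 = 0.115000
absolute risk difference = 0.235000
1 / 0.235000 = 4.255 → round up → 5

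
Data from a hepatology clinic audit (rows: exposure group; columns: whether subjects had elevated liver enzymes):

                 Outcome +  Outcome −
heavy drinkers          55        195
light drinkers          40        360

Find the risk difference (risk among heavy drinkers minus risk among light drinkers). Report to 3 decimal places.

0.120

risk, heavy drinkers = 55/250 = 0.2200
risk, light drinkers = 40/400 = 0.1000
risk difference = 0.2200 − 0.1000 = 0.120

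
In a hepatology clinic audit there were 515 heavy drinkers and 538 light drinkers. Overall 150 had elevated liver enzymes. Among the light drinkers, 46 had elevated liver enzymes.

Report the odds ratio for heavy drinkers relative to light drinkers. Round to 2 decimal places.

2.71

heavy drinkers with the outcome: 150 − 46 = 104
heavy drinkers without the outcome: 515 − 104 = 411
light drinkers without the outcome: 538 − 46 = 492
OR = (104 × 492) / (411 × 46) = 51168/18906 ≈ 2.71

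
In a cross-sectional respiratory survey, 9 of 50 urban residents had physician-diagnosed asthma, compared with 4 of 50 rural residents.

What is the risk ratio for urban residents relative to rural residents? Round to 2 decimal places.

RR ≈ 2.25

risk, urban residents = 9/50 = 0.1800
risk, rural residents = 4/50 = 0.0800
RR = 0.1800 / 0.0800 = 2.25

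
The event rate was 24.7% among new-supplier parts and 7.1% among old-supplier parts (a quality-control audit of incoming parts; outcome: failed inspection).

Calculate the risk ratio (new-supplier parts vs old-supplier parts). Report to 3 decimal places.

RR = 0.2470 / 0.0710 = 3.479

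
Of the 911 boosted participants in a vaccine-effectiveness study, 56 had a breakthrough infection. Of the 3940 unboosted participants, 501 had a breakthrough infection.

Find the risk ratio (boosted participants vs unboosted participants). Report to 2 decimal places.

risk, boosted participants = 56/911 = 0.0615
risk, unboosted participants = 501/3940 = 0.1272
RR = 0.0615 / 0.1272 = 0.48

RR: 0.48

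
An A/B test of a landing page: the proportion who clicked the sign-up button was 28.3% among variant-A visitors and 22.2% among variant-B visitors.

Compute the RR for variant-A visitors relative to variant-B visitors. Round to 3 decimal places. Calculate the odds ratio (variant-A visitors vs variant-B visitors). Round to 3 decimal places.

RR = 0.2830 / 0.2220 = 1.275
odds, variant-A visitors = 0.2830/0.7170 = 0.3947
odds, variant-B visitors = 0.2220/0.7780 = 0.2853
OR = 0.3947 / 0.2853 = 1.383

RR = 1.275; OR = 1.383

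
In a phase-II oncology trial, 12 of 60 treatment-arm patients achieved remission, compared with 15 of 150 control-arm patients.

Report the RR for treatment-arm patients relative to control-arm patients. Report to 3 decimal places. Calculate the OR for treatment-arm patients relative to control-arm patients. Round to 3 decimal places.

risk, treatment-arm patients = 12/60 = 0.2000
risk, control-arm patients = 15/150 = 0.1000
RR = 0.2000 / 0.1000 = 2.000
odds, treatment-arm patients = 12/48 = 0.2500
odds, control-arm patients = 15/135 = 0.1111
OR = 0.2500 / 0.1111 = 2.250

RR = 2.000; OR = 2.250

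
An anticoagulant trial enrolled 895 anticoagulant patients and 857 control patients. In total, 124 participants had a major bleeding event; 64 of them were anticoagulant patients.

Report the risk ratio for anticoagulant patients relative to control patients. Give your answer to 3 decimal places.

anticoagulant patients without the outcome: 895 − 64 = 831
control patients with the outcome: 124 − 64 = 60
control patients without the outcome: 857 − 60 = 797
risk, anticoagulant patients = 64/895 = 0.0715
risk, control patients = 60/857 = 0.0700
RR = 0.0715 / 0.0700 = 1.021

RR = 1.021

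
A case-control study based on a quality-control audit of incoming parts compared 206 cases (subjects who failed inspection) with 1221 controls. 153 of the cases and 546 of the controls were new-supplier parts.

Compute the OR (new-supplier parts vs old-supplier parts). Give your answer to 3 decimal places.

3.569

odds, new-supplier parts = 153/546 = 0.2802
odds, old-supplier parts = 53/675 = 0.0785
OR = 0.2802 / 0.0785 = 3.569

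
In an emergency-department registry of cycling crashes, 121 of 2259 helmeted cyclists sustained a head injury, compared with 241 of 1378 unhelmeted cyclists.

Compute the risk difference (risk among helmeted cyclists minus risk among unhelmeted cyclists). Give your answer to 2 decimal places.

-0.12

risk, helmeted cyclists = 121/2259 = 0.0536
risk, unhelmeted cyclists = 241/1378 = 0.1749
risk difference = 0.0536 − 0.1749 = -0.12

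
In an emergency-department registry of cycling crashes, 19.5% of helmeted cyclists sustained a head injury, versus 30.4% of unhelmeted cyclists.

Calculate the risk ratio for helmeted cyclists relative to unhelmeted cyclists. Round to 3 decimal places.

RR = 0.1950 / 0.3040 = 0.641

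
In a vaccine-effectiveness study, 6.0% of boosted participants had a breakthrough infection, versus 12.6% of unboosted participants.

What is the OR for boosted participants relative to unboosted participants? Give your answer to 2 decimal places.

odds, boosted participants = 0.0600/0.9400 = 0.0638
odds, unboosted participants = 0.1260/0.8740 = 0.1442
OR = 0.0638 / 0.1442 = 0.44

OR = 0.44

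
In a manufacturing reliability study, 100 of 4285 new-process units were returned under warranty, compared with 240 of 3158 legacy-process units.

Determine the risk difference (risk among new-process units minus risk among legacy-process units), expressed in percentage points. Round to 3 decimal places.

-5.266

risk, new-process units = 100/4285 = 0.02334
risk, legacy-process units = 240/3158 = 0.07600
risk difference = 0.02334 − 0.07600 = -0.05266 → -5.266 percentage points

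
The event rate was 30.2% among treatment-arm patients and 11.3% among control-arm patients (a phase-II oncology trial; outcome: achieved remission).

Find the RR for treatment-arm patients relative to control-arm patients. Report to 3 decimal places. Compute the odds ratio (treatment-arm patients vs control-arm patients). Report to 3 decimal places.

RR = 0.3020 / 0.1130 = 2.673
odds, treatment-arm patients = 0.3020/0.6980 = 0.4327
odds, control-arm patients = 0.1130/0.8870 = 0.1274
OR = 0.4327 / 0.1274 = 3.396

RR = 2.673; OR = 3.396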